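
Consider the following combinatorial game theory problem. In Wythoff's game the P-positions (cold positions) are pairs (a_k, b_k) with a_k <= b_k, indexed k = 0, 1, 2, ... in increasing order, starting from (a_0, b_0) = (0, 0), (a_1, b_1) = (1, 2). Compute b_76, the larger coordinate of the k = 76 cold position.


By Wythoff's theorem, a_k = floor(k * phi) and b_k = floor(k * phi^2) = a_k + k, where phi = (1 + sqrt(5))/2 is the golden ratio.
phi = (1 + sqrt(5))/2 = 1.618034
phi^2 = phi + 1 = 2.618034
k = 76
k * phi^2 = 76 * 2.618034 = 198.970583
b_76 = floor(k * phi^2) = 198 (check: a_76 + k = 122 + 76 = 198)

198


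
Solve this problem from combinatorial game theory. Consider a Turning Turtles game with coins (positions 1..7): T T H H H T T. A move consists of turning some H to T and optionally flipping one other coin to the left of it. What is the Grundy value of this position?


Coins: T T H H H T T
Key fact: a single head at position k behaves exactly like a Nim heap of size k (turning it to T and optionally flipping a coin at j < k corresponds to moving the heap from k to j, or to 0), and heads combine as a disjunctive sum (two heads at the same place would cancel, matching j XOR j = 0). So the Nim-value is the XOR of the 1-indexed positions of the heads.
Face-up positions (1-indexed): [3, 4, 5]
XOR 0 with 3: 0 XOR 3 = 3
XOR 3 with 4: 3 XOR 4 = 7
XOR 7 with 5: 7 XOR 5 = 2
Nim-value = 2

2


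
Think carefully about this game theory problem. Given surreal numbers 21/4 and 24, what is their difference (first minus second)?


x = 21/4, y = 24
Converting to common denominator: 4
x = 21/4, y = 96/4
x - y = 21/4 - 24 = -75/4

-75/4


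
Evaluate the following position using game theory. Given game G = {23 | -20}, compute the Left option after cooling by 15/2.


Original game: {23 | -20} (a switch {a | b} with a > b).
Cooling by t (for t below the temperature (a - b)/2 = 43/2) taxes each move by t: {a | b} cooled by t is {a - t | b + t}.
Cooling amount: t = 15/2
Cooled Left option: 23 - 15/2 = 31/2
Cooled Right option: -20 + 15/2 = -25/2
Cooled game: {31/2 | -25/2}
Left option = 31/2

31/2


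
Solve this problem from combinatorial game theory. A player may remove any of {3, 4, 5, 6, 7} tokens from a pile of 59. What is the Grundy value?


The subtraction set is S = {3, 4, 5, 6, 7}.
G(k) = mex{ G(k - s) : s in S, s <= k }. We compute iteratively: G(0) = 0.
G(1) = mex({}) = 0
G(2) = mex({}) = 0
G(3) = mex({0}) = 1
G(4) = mex({0}) = 1
G(5) = mex({0}) = 1
G(6) = mex({0, 1}) = 2
G(7) = mex({0, 1}) = 2
G(8) = mex({0, 1}) = 2
G(9) = mex({0, 1, 2}) = 3
G(10) = mex({1, 2}) = 0
G(11) = mex({1, 2}) = 0
G(12) = mex({1, 2, 3}) = 0
G(13) = mex({0, 2, 3}) = 1
G(14) = mex({0, 2, 3}) = 1
G(15) = mex({0, 2, 3}) = 1
G(16) = mex({0, 1, 3}) = 2
Observe that G(10)..G(16) = 0, 0, 0, 1, 1, 1, 2 repeats G(0)..G(6) = 0, 0, 0, 1, 1, 1, 2.
For k >= max(S) = 7, G(k) is determined by the previous 7 values G(k-7)..G(k-1); a window of 7 consecutive values has recurred shifted by 10, so by induction G(k + 10) = G(k) for all k >= 0: the sequence is periodic from the start with period 10.
One period: G(0..9) = 0, 0, 0, 1, 1, 1, 2, 2, 2, 3.
59 mod 10 = 9, so G(59) = G(9) = 3.

3


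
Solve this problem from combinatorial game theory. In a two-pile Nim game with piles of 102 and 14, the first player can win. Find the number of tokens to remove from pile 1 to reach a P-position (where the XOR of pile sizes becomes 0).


Piles: 102 and 14
Current XOR: 102 XOR 14 = 104 (non-zero, so this is an N-position).
To make the XOR zero, we need to find a move that balances the piles.
For pile 1 (size 102): target = 102 XOR 104 = 14
We reduce pile 1 from 102 to 14.
Tokens removed: 102 - 14 = 88
Verification: 14 XOR 14 = 0

88


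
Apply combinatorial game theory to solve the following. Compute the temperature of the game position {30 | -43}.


The game is {30 | -43}, a switch {a | b} with numbers a > b.
Cooling {a | b} by t gives {a - t | b + t}, which stops being hot when a - t = b + t, i.e. at t = (a - b)/2. So the temperature of a switch is (a - b)/2.
Temperature = (Left option - Right option) / 2
= (30 - (-43)) / 2
= 73 / 2
= 73/2

73/2


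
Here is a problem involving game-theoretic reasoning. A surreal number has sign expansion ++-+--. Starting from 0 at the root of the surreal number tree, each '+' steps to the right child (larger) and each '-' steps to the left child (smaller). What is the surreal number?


Sign expansion: ++-+--
Rule: track bounds (lo, hi), initially (-inf, +inf). On '+', the current value becomes lo and we move to the simplest number in (value, hi): value + 1 if hi = +inf, otherwise the midpoint (value + hi)/2. On '-', the current value becomes hi and we move to value - 1 if lo = -inf, otherwise the midpoint (lo + value)/2.
Start at 0.
Step 1: sign = +, move right. Bounds: (0, +inf). Value = 1
Step 2: sign = +, move right. Bounds: (1, +inf). Value = 2
Step 3: sign = -, move left. Bounds: (1, 2). Value = 3/2
Step 4: sign = +, move right. Bounds: (3/2, 2). Value = 7/4
Step 5: sign = -, move left. Bounds: (3/2, 7/4). Value = 13/8
Step 6: sign = -, move left. Bounds: (3/2, 13/8). Value = 25/16
The surreal number with sign expansion ++-+-- is 25/16.

25/16


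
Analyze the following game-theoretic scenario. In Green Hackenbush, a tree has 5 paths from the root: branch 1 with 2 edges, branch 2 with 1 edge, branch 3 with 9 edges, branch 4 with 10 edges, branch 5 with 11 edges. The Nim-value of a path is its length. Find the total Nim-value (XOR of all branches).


The tree has 5 branches from the ground vertex.
In Green Hackenbush, the Nim-value of a simple path of length k is k.
Branch 1: length 2, Nim-value = 2
Branch 2: length 1, Nim-value = 1
Branch 3: length 9, Nim-value = 9
Branch 4: length 10, Nim-value = 10
Branch 5: length 11, Nim-value = 11
Total Nim-value = XOR of all branch values:
0 XOR 2 = 2
2 XOR 1 = 3
3 XOR 9 = 10
10 XOR 10 = 0
0 XOR 11 = 11
Nim-value of the tree = 11

11


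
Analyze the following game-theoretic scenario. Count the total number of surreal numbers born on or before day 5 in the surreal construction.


Day 0: {|} = 0 is born. Count = 1.
Day n: the number of surreal numbers born by day n is 2^(n+1) - 1.
By day 0: 2^1 - 1 = 1
By day 1: 2^2 - 1 = 3
By day 2: 2^3 - 1 = 7
By day 3: 2^4 - 1 = 15
By day 4: 2^5 - 1 = 31
By day 5: 2^6 - 1 = 63
By day 5: 63 surreal numbers.

63


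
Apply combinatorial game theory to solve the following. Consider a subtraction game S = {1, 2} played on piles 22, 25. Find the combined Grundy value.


Subtraction set: {1, 2}
For this subtraction set, G(n) = n mod 3 (period = max + 1 = 3).
Pile 1 (size 22): G(22) = 22 mod 3 = 1
Pile 2 (size 25): G(25) = 25 mod 3 = 1
Total Grundy value = XOR of all: 1 XOR 1 = 0

0


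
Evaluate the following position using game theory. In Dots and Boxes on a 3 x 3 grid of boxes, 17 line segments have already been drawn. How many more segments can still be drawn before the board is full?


Grid: 3 x 3 boxes, i.e. 4 rows and 4 columns of dots.
Horizontal edges: (rows + 1) * cols = 4 * 3 = 12
Vertical edges: rows * (cols + 1) = 3 * 4 = 12
Total edges: 12 + 12 = 24
Edges drawn: 17
Remaining: 24 - 17 = 7

7


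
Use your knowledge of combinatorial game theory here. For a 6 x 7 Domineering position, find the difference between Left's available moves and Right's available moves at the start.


Board is 6 x 7 (rows x cols).
Left (vertical) placements: (rows-1) * cols = 5 * 7 = 35
Right (horizontal) placements: rows * (cols-1) = 6 * 6 = 36
Advantage = Left - Right = 35 - 36 = -1

-1


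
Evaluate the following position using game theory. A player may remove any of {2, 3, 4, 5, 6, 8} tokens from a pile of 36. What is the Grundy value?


The subtraction set is S = {2, 3, 4, 5, 6, 8}.
G(k) = mex{ G(k - s) : s in S, s <= k }. We compute iteratively: G(0) = 0.
G(1) = mex({}) = 0
G(2) = mex({0}) = 1
G(3) = mex({0}) = 1
G(4) = mex({0, 1}) = 2
G(5) = mex({0, 1}) = 2
G(6) = mex({0, 1, 2}) = 3
G(7) = mex({0, 1, 2}) = 3
G(8) = mex({0, 1, 2, 3}) = 4
G(9) = mex({0, 1, 2, 3}) = 4
G(10) = mex({1, 2, 3, 4}) = 0
G(11) = mex({1, 2, 3, 4}) = 0
G(12) = mex({0, 2, 3, 4}) = 1
G(13) = mex({0, 2, 3, 4}) = 1
G(14) = mex({0, 1, 3, 4}) = 2
G(15) = mex({0, 1, 3, 4}) = 2
G(16) = mex({0, 1, 2, 4}) = 3
G(17) = mex({0, 1, 2, 4}) = 3
Observe that G(10)..G(17) = 0, 0, 1, 1, 2, 2, 3, 3 repeats G(0)..G(7) = 0, 0, 1, 1, 2, 2, 3, 3.
For k >= max(S) = 8, G(k) is determined by the previous 8 values G(k-8)..G(k-1); a window of 8 consecutive values has recurred shifted by 10, so by induction G(k + 10) = G(k) for all k >= 0: the sequence is periodic from the start with period 10.
One period: G(0..9) = 0, 0, 1, 1, 2, 2, 3, 3, 4, 4.
36 mod 10 = 6, so G(36) = G(6) = 3.

3


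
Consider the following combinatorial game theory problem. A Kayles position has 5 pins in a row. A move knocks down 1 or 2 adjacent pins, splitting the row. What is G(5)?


Kayles: a move removes 1 or 2 adjacent pins from a contiguous row.
Removing pins from a row of k leaves two independent rows (a, b) with a + b = k - 1 (one pin) or a + b = k - 2 (two pins); an end removal gives a = 0.
By Sprague-Grundy, G(k) = mex{ G(a) XOR G(b) } over all these splits. G(0) = 0.
G(1): splits (0,0):0^0=0 -> mex({0}) = 1
G(2): splits (0,1):0^1=1 (0,0):0^0=0 -> mex({0, 1}) = 2
G(3): splits (0,2):0^2=2 (1,1):1^1=0 (0,1):0^1=1 -> mex({0, 1, 2}) = 3
G(4): splits (0,3):0^3=3 (1,2):1^2=3 (0,2):0^2=2 (1,1):1^1=0 -> mex({0, 2, 3}) = 1
G(5): splits (0,4):0^1=1 (1,3):1^3=2 (2,2):2^2=0 (0,3):0^3=3 (1,2):1^2=3 -> mex({0, 1, 2, 3}) = 4
Therefore G(5) = 4.

4


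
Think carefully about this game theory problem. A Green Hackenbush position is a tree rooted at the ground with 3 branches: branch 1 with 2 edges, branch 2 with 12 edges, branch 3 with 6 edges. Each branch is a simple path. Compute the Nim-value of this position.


The tree has 3 branches from the ground vertex.
In Green Hackenbush, the Nim-value of a simple path of length k is k.
Branch 1: length 2, Nim-value = 2
Branch 2: length 12, Nim-value = 12
Branch 3: length 6, Nim-value = 6
Total Nim-value = XOR of all branch values:
0 XOR 2 = 2
2 XOR 12 = 14
14 XOR 6 = 8
Nim-value of the tree = 8

8


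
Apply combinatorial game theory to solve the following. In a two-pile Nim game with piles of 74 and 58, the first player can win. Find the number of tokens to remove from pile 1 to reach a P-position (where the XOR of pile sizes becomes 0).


Piles: 74 and 58
Current XOR: 74 XOR 58 = 112 (non-zero, so this is an N-position).
To make the XOR zero, we need to find a move that balances the piles.
For pile 1 (size 74): target = 74 XOR 112 = 58
We reduce pile 1 from 74 to 58.
Tokens removed: 74 - 58 = 16
Verification: 58 XOR 58 = 0

16


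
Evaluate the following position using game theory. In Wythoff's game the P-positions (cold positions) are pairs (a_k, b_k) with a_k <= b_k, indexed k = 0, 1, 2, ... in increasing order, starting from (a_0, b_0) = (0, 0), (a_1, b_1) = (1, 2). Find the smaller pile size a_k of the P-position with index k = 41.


By Wythoff's theorem, a_k = floor(k * phi) and b_k = floor(k * phi^2) = a_k + k, where phi = (1 + sqrt(5))/2 is the golden ratio.
phi = (1 + sqrt(5))/2 = 1.618034
k = 41
k * phi = 41 * 1.618034 = 66.339394
a_41 = floor(k * phi) = 66

66


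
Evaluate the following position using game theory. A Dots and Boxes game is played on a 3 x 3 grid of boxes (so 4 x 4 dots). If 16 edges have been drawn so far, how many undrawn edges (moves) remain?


Grid: 3 x 3 boxes, i.e. 4 rows and 4 columns of dots.
Horizontal edges: (rows + 1) * cols = 4 * 3 = 12
Vertical edges: rows * (cols + 1) = 3 * 4 = 12
Total edges: 12 + 12 = 24
Edges drawn: 16
Remaining: 24 - 16 = 8

8


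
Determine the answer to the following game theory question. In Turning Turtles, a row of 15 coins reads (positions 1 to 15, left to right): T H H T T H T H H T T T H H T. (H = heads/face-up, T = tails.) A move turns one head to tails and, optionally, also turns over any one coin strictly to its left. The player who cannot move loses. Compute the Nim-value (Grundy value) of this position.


Coins: T H H T T H T H H T T T H H T
Key fact: a single head at position k behaves exactly like a Nim heap of size k (turning it to T and optionally flipping a coin at j < k corresponds to moving the heap from k to j, or to 0), and heads combine as a disjunctive sum (two heads at the same place would cancel, matching j XOR j = 0). So the Nim-value is the XOR of the 1-indexed positions of the heads.
Face-up positions (1-indexed): [2, 3, 6, 8, 9, 13, 14]
XOR 0 with 2: 0 XOR 2 = 2
XOR 2 with 3: 2 XOR 3 = 1
XOR 1 with 6: 1 XOR 6 = 7
XOR 7 with 8: 7 XOR 8 = 15
XOR 15 with 9: 15 XOR 9 = 6
XOR 6 with 13: 6 XOR 13 = 11
XOR 11 with 14: 11 XOR 14 = 5
Nim-value = 5

5


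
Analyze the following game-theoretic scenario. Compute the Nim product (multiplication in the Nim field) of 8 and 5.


Nim multiplication is bilinear over XOR: (u XOR v) * w = (u*w) XOR (v*w).
So we split each operand into its bit components and XOR the pairwise Nim products.
8 = 8 (as XOR of powers of 2).
5 = 1 + 4 (as XOR of powers of 2).
Using the standard Nim-product table on single bits:
  2*2 = 3,   2*4 = 8,   2*8 = 12,
  4*4 = 6,   4*8 = 11,  8*8 = 13,
and  1*x = x (identity), k*l = l*k (commutative).
Pairwise Nim products:
  8 * 1 = 8
  8 * 4 = 11
XOR them: 8 XOR 11 = 3.
Result: 8 * 5 = 3 (in Nim).

3


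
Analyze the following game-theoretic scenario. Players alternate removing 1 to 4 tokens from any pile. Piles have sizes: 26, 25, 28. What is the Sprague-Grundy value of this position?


Subtraction set: {1, 2, 3, 4}
For this subtraction set, G(n) = n mod 5 (period = max + 1 = 5).
Pile 1 (size 26): G(26) = 26 mod 5 = 1
Pile 2 (size 25): G(25) = 25 mod 5 = 0
Pile 3 (size 28): G(28) = 28 mod 5 = 3
Total Grundy value = XOR of all: 1 XOR 0 XOR 3 = 2

2


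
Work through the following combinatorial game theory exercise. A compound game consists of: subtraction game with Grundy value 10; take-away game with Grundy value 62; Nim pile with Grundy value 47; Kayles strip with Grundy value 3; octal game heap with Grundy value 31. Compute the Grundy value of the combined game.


By the Sprague-Grundy theorem, the Grundy value of a sum of games is the XOR of individual Grundy values.
subtraction game: Grundy value = 10. Running XOR: 0 XOR 10 = 10
take-away game: Grundy value = 62. Running XOR: 10 XOR 62 = 52
Nim pile: Grundy value = 47. Running XOR: 52 XOR 47 = 27
Kayles strip: Grundy value = 3. Running XOR: 27 XOR 3 = 24
octal game heap: Grundy value = 31. Running XOR: 24 XOR 31 = 7
The combined Grundy value is 7.

7


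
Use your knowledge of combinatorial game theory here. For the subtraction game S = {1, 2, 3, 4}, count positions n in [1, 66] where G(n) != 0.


Subtraction set S = {1, 2, 3, 4}, so G(n) = n mod 5.
G(n) = 0 when n is a multiple of 5.
Multiples of 5 in [1, 66]: 13
N-positions (nonzero Grundy) = 66 - 13 = 53

53


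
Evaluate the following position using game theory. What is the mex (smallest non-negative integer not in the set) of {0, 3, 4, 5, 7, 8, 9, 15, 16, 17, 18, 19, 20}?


Set = {0, 3, 4, 5, 7, 8, 9, 15, 16, 17, 18, 19, 20}
0 is in the set.
1 is NOT in the set. This is the mex.
mex = 1

1


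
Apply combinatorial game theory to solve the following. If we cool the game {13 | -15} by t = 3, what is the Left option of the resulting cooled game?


Original game: {13 | -15} (a switch {a | b} with a > b).
Cooling by t (for t below the temperature (a - b)/2 = 14) taxes each move by t: {a | b} cooled by t is {a - t | b + t}.
Cooling amount: t = 3
Cooled Left option: 13 - 3 = 10
Cooled Right option: -15 + 3 = -12
Cooled game: {10 | -12}
Left option = 10

10


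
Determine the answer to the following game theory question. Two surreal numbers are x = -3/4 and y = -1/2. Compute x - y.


x = -3/4, y = -1/2
Converting to common denominator: 4
x = -3/4, y = -2/4
x - y = -3/4 - -1/2 = -1/4

-1/4


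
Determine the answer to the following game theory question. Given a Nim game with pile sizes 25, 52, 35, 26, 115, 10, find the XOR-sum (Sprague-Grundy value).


We need the XOR (exclusive or) of all pile sizes.
After XOR-ing pile 1 (size 25): 0 XOR 25 = 25
After XOR-ing pile 2 (size 52): 25 XOR 52 = 45
After XOR-ing pile 3 (size 35): 45 XOR 35 = 14
After XOR-ing pile 4 (size 26): 14 XOR 26 = 20
After XOR-ing pile 5 (size 115): 20 XOR 115 = 103
After XOR-ing pile 6 (size 10): 103 XOR 10 = 109
The Nim-value of this position is 109.

109


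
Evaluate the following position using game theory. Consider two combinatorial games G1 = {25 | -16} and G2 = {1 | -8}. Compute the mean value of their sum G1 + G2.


G1 = {25 | -16}, G2 = {1 | -8}
Each is a switch {a | b} with numbers a > b; its mean value is (a + b)/2, and mean value is additive over game sums: m(G1 + G2) = m(G1) + m(G2).
Mean of G1 = (25 + (-16))/2 = 9/2 = 9/2
Mean of G2 = (1 + (-8))/2 = -7/2 = -7/2
Mean of G1 + G2 = 9/2 + -7/2 = 1

1


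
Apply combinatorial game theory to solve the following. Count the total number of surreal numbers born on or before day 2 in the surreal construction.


Day 0: {|} = 0 is born. Count = 1.
Day n: the number of surreal numbers born by day n is 2^(n+1) - 1.
By day 0: 2^1 - 1 = 1
By day 1: 2^2 - 1 = 3
By day 2: 2^3 - 1 = 7
By day 2: 7 surreal numbers.

7


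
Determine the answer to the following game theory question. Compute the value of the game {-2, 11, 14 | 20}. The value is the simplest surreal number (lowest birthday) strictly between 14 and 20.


Left options: {-2, 11, 14}, max = 14
Right options: {20}, min = 20
All options are numbers and max(Left) < min(Right), so by the simplicity theorem the value is the simplest (earliest-born) number strictly between 14 and 20.
Integers 15 through 19 all lie strictly between 14 and 20.
Among integers, the simplest (lowest birthday = smallest |n|; 0 is born on day 0, +-n on day n) is 15.
No non-integer in the interval can be simpler: if x is a non-integer in the interval, then floor(x) or ceil(x) also lies in the interval (the interval contains an integer), and both are proper prefixes of x's sign expansion, i.e. born earlier. So the game value is 15.
Game value = 15

15


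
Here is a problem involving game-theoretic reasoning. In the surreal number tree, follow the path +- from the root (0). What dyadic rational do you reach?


Sign expansion: +-
Rule: track bounds (lo, hi), initially (-inf, +inf). On '+', the current value becomes lo and we move to the simplest number in (value, hi): value + 1 if hi = +inf, otherwise the midpoint (value + hi)/2. On '-', the current value becomes hi and we move to value - 1 if lo = -inf, otherwise the midpoint (lo + value)/2.
Start at 0.
Step 1: sign = +, move right. Bounds: (0, +inf). Value = 1
Step 2: sign = -, move left. Bounds: (0, 1). Value = 1/2
The surreal number with sign expansion +- is 1/2.

1/2


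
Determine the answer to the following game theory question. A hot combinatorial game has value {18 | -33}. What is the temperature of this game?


The game is {18 | -33}, a switch {a | b} with numbers a > b.
Cooling {a | b} by t gives {a - t | b + t}, which stops being hot when a - t = b + t, i.e. at t = (a - b)/2. So the temperature of a switch is (a - b)/2.
Temperature = (Left option - Right option) / 2
= (18 - (-33)) / 2
= 51 / 2
= 51/2

51/2


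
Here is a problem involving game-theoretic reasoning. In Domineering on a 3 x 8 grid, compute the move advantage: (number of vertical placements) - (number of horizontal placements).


Board is 3 x 8 (rows x cols).
Left (vertical) placements: (rows-1) * cols = 2 * 8 = 16
Right (horizontal) placements: rows * (cols-1) = 3 * 7 = 21
Advantage = Left - Right = 16 - 21 = -5

-5


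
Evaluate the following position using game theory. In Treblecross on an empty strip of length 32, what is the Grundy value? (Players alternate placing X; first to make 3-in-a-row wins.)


Treblecross: place X on empty cells; 3-in-a-row wins.
Playing within two cells of an existing X lets the opponent win at once, so sensible play treats the cells i-2..i+2 around each X as dead. The player left with no safe cell loses, so this is a normal-play take-away game on strips of safe cells.
Placing X at cell i (0-indexed) of a strip of k safe cells leaves independent strips of sizes max(0, i-2) and max(0, k-i-3). Hence G(k) = mex{ G(max(0,i-2)) XOR G(max(0,k-i-3)) : 0 <= i < k }, with G(0) = 0.
G(1): splits (0,0):0^0=0 -> mex({0}) = 1
G(2): splits (0,0):0^0=0 -> mex({0}) = 1
G(3): splits (0,0):0^0=0 -> mex({0}) = 1
G(4): splits (0,1):0^1=1 (0,0):0^0=0 -> mex({0, 1}) = 2
G(5): splits (0,2):0^1=1 (0,1):0^1=1 (0,0):0^0=0 -> mex({0, 1}) = 2
G(6) = mex({1}) = 0
G(7) = mex({0, 1, 2}) = 3
G(8) = mex({0, 1, 2}) = 3
G(9) = mex({0, 2}) = 1
G(10) = mex({0, 2, 3}) = 1
G(11) = mex({0, 3}) = 1
G(12) = mex({1, 3}) = 0
G(13) = mex({0, 1, 2, 3}) = 4
G(14) = mex({0, 1, 2}) = 3
G(15) = mex({0, 1, 2}) = 3
G(16) = mex({0, 1, 2, 4}) = 3
G(17) = mex({0, 1, 3, 4}) = 2
G(18) = mex({0, 1, 3, 4}) = 2
G(19) = mex({0, 1, 3, 5}) = 2
G(20) = mex({0, 1, 2, 3, 5}) = 4
G(21) = mex({0, 1, 2, 3, 5}) = 4
G(22) = mex({1, 2, 6}) = 0
G(23) = mex({0, 1, 2, 3, 4, 6}) = 5
G(24) = mex({0, 1, 2, 3, 4}) = 5
G(25) = mex({0, 1, 3, 4, 7}) = 2
G(26) = mex({0, 1, 3, 4, 5, 7}) = 2
G(27) = mex({0, 1, 3, 5}) = 2
G(28) = mex({0, 1, 2, 5}) = 3
G(29) = mex({0, 1, 2, 4, 5, 6}) = 3
G(30) = mex({1, 2, 4, 6}) = 0
G(31) = mex({0, 1, 2, 3, 4, 6}) = 5
G(32) = mex({1, 2, 3, 4, 7}) = 0
Therefore G(32) = 0.

0


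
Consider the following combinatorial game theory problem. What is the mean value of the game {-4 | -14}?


Game = {-4 | -14}, a switch {a | b} with numbers a > b.
Its thermograph has left wall a - t and right wall b + t, which meet at t = (a - b)/2, where both equal (a + b)/2. So the mast (mean value) is at (a + b)/2.
Mean = (-4 + (-14))/2 = -18/2 = -9

-9


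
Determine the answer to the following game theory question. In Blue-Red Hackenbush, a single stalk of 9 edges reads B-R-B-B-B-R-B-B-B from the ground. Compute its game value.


Edges (from ground): B-R-B-B-B-R-B-B-B
By Berlekamp's sign-expansion rule, a Blue-Red Hackenbush stalk has the value of the surreal number whose sign sequence is the edge sequence with B -> + and R -> -.
Sign sequence: +-+++-+++
Trace the sign expansion in the surreal number tree, starting from 0:
Edge 1: B (sign +) -> bounds (0, +inf), value = 1
Edge 2: R (sign -) -> bounds (0, 1), value = 1/2
Edge 3: B (sign +) -> bounds (1/2, 1), value = 3/4
Edge 4: B (sign +) -> bounds (3/4, 1), value = 7/8
Edge 5: B (sign +) -> bounds (7/8, 1), value = 15/16
Edge 6: R (sign -) -> bounds (7/8, 15/16), value = 29/32
Edge 7: B (sign +) -> bounds (29/32, 15/16), value = 59/64
Edge 8: B (sign +) -> bounds (59/64, 15/16), value = 119/128
Edge 9: B (sign +) -> bounds (119/128, 15/16), value = 239/256
Game value = 239/256

239/256


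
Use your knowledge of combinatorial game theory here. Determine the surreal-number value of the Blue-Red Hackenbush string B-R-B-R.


Edges (from ground): B-R-B-R
By Berlekamp's sign-expansion rule, a Blue-Red Hackenbush stalk has the value of the surreal number whose sign sequence is the edge sequence with B -> + and R -> -.
Sign sequence: +-+-
Trace the sign expansion in the surreal number tree, starting from 0:
Edge 1: B (sign +) -> bounds (0, +inf), value = 1
Edge 2: R (sign -) -> bounds (0, 1), value = 1/2
Edge 3: B (sign +) -> bounds (1/2, 1), value = 3/4
Edge 4: R (sign -) -> bounds (1/2, 3/4), value = 5/8
Game value = 5/8

5/8


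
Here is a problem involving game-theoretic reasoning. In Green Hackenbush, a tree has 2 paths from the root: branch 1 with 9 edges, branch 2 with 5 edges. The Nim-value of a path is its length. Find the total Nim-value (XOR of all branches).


The tree has 2 branches from the ground vertex.
In Green Hackenbush, the Nim-value of a simple path of length k is k.
Branch 1: length 9, Nim-value = 9
Branch 2: length 5, Nim-value = 5
Total Nim-value = XOR of all branch values:
0 XOR 9 = 9
9 XOR 5 = 12
Nim-value of the tree = 12

12


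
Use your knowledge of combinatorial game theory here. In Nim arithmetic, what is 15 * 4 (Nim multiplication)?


Nim multiplication is bilinear over XOR: (u XOR v) * w = (u*w) XOR (v*w).
So we split each operand into its bit components and XOR the pairwise Nim products.
15 = 1 + 2 + 4 + 8 (as XOR of powers of 2).
4 = 4 (as XOR of powers of 2).
Using the standard Nim-product table on single bits:
  2*2 = 3,   2*4 = 8,   2*8 = 12,
  4*4 = 6,   4*8 = 11,  8*8 = 13,
and  1*x = x (identity), k*l = l*k (commutative).
Pairwise Nim products:
  1 * 4 = 4
  2 * 4 = 8
  4 * 4 = 6
  8 * 4 = 11
XOR them: 4 XOR 8 XOR 6 XOR 11 = 1.
Result: 15 * 4 = 1 (in Nim).

1


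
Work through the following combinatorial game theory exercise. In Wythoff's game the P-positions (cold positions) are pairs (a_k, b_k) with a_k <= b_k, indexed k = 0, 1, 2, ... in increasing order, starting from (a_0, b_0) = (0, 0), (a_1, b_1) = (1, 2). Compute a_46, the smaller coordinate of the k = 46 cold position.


By Wythoff's theorem, a_k = floor(k * phi) and b_k = floor(k * phi^2) = a_k + k, where phi = (1 + sqrt(5))/2 is the golden ratio.
phi = (1 + sqrt(5))/2 = 1.618034
k = 46
k * phi = 46 * 1.618034 = 74.429563
a_46 = floor(k * phi) = 74

74


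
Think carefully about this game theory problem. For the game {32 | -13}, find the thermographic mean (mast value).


Game = {32 | -13}, a switch {a | b} with numbers a > b.
Its thermograph has left wall a - t and right wall b + t, which meet at t = (a - b)/2, where both equal (a + b)/2. So the mast (mean value) is at (a + b)/2.
Mean = (32 + (-13))/2 = 19/2 = 19/2

19/2


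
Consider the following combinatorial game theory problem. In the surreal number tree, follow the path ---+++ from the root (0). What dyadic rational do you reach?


Sign expansion: ---+++
Rule: track bounds (lo, hi), initially (-inf, +inf). On '+', the current value becomes lo and we move to the simplest number in (value, hi): value + 1 if hi = +inf, otherwise the midpoint (value + hi)/2. On '-', the current value becomes hi and we move to value - 1 if lo = -inf, otherwise the midpoint (lo + value)/2.
Start at 0.
Step 1: sign = -, move left. Bounds: (-inf, 0). Value = -1
Step 2: sign = -, move left. Bounds: (-inf, -1). Value = -2
Step 3: sign = -, move left. Bounds: (-inf, -2). Value = -3
Step 4: sign = +, move right. Bounds: (-3, -2). Value = -5/2
Step 5: sign = +, move right. Bounds: (-5/2, -2). Value = -9/4
Step 6: sign = +, move right. Bounds: (-9/4, -2). Value = -17/8
The surreal number with sign expansion ---+++ is -17/8.

-17/8


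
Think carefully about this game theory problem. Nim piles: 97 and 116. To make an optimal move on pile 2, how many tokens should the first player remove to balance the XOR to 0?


Piles: 97 and 116
Current XOR: 97 XOR 116 = 21 (non-zero, so this is an N-position).
To make the XOR zero, we need to find a move that balances the piles.
For pile 2 (size 116): target = 116 XOR 21 = 97
We reduce pile 2 from 116 to 97.
Tokens removed: 116 - 97 = 19
Verification: 97 XOR 97 = 0

19


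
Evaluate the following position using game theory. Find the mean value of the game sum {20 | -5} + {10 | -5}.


G1 = {20 | -5}, G2 = {10 | -5}
Each is a switch {a | b} with numbers a > b; its mean value is (a + b)/2, and mean value is additive over game sums: m(G1 + G2) = m(G1) + m(G2).
Mean of G1 = (20 + (-5))/2 = 15/2 = 15/2
Mean of G2 = (10 + (-5))/2 = 5/2 = 5/2
Mean of G1 + G2 = 15/2 + 5/2 = 10

10


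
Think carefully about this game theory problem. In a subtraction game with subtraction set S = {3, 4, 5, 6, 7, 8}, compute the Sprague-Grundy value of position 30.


The subtraction set is S = {3, 4, 5, 6, 7, 8}.
G(k) = mex{ G(k - s) : s in S, s <= k }. We compute iteratively: G(0) = 0.
G(1) = mex({}) = 0
G(2) = mex({}) = 0
G(3) = mex({0}) = 1
G(4) = mex({0}) = 1
G(5) = mex({0}) = 1
G(6) = mex({0, 1}) = 2
G(7) = mex({0, 1}) = 2
G(8) = mex({0, 1}) = 2
G(9) = mex({0, 1, 2}) = 3
G(10) = mex({0, 1, 2}) = 3
G(11) = mex({1, 2}) = 0
G(12) = mex({1, 2, 3}) = 0
G(13) = mex({1, 2, 3}) = 0
G(14) = mex({0, 2, 3}) = 1
G(15) = mex({0, 2, 3}) = 1
G(16) = mex({0, 2, 3}) = 1
G(17) = mex({0, 1, 3}) = 2
G(18) = mex({0, 1, 3}) = 2
Observe that G(11)..G(18) = 0, 0, 0, 1, 1, 1, 2, 2 repeats G(0)..G(7) = 0, 0, 0, 1, 1, 1, 2, 2.
For k >= max(S) = 8, G(k) is determined by the previous 8 values G(k-8)..G(k-1); a window of 8 consecutive values has recurred shifted by 11, so by induction G(k + 11) = G(k) for all k >= 0: the sequence is periodic from the start with period 11.
One period: G(0..10) = 0, 0, 0, 1, 1, 1, 2, 2, 2, 3, 3.
30 mod 11 = 8, so G(30) = G(8) = 2.

2


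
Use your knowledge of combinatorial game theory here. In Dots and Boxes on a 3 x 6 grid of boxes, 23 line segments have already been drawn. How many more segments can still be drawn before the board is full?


Grid: 3 x 6 boxes, i.e. 4 rows and 7 columns of dots.
Horizontal edges: (rows + 1) * cols = 4 * 6 = 24
Vertical edges: rows * (cols + 1) = 3 * 7 = 21
Total edges: 24 + 21 = 45
Edges drawn: 23
Remaining: 45 - 23 = 22

22


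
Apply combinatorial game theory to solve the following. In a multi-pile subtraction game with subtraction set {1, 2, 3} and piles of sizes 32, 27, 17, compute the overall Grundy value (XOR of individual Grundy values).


Subtraction set: {1, 2, 3}
For this subtraction set, G(n) = n mod 4 (period = max + 1 = 4).
Pile 1 (size 32): G(32) = 32 mod 4 = 0
Pile 2 (size 27): G(27) = 27 mod 4 = 3
Pile 3 (size 17): G(17) = 17 mod 4 = 1
Total Grundy value = XOR of all: 0 XOR 3 XOR 1 = 2

2


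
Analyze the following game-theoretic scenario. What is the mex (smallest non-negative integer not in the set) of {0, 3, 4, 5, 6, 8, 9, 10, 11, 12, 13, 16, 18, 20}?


Set = {0, 3, 4, 5, 6, 8, 9, 10, 11, 12, 13, 16, 18, 20}
0 is in the set.
1 is NOT in the set. This is the mex.
mex = 1

1


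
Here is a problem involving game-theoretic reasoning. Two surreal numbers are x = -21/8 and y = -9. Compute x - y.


x = -21/8, y = -9
Converting to common denominator: 8
x = -21/8, y = -72/8
x - y = -21/8 - -9 = 51/8

51/8


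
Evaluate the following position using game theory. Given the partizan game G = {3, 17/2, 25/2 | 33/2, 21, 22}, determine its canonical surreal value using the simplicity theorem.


Left options: {3, 17/2, 25/2}, max = 25/2
Right options: {33/2, 21, 22}, min = 33/2
All options are numbers and max(Left) < min(Right), so by the simplicity theorem the value is the simplest (earliest-born) number strictly between 25/2 and 33/2.
Integers 13 through 16 all lie strictly between 25/2 and 33/2.
Among integers, the simplest (lowest birthday = smallest |n|; 0 is born on day 0, +-n on day n) is 13.
No non-integer in the interval can be simpler: if x is a non-integer in the interval, then floor(x) or ceil(x) also lies in the interval (the interval contains an integer), and both are proper prefixes of x's sign expansion, i.e. born earlier. So the game value is 13.
Game value = 13

13


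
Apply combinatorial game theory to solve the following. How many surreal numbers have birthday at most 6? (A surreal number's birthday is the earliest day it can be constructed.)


Day 0: {|} = 0 is born. Count = 1.
Day n: the number of surreal numbers born by day n is 2^(n+1) - 1.
By day 0: 2^1 - 1 = 1
By day 1: 2^2 - 1 = 3
By day 2: 2^3 - 1 = 7
By day 3: 2^4 - 1 = 15
By day 4: 2^5 - 1 = 31
By day 5: 2^6 - 1 = 63
By day 6: 2^7 - 1 = 127
By day 6: 127 surreal numbers.

127


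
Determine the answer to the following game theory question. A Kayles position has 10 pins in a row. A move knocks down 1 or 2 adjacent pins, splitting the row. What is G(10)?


Kayles: a move removes 1 or 2 adjacent pins from a contiguous row.
Removing pins from a row of k leaves two independent rows (a, b) with a + b = k - 1 (one pin) or a + b = k - 2 (two pins); an end removal gives a = 0.
By Sprague-Grundy, G(k) = mex{ G(a) XOR G(b) } over all these splits. G(0) = 0.
G(1): splits (0,0):0^0=0 -> mex({0}) = 1
G(2): splits (0,1):0^1=1 (0,0):0^0=0 -> mex({0, 1}) = 2
G(3): splits (0,2):0^2=2 (1,1):1^1=0 (0,1):0^1=1 -> mex({0, 1, 2}) = 3
G(4): splits (0,3):0^3=3 (1,2):1^2=3 (0,2):0^2=2 (1,1):1^1=0 -> mex({0, 2, 3}) = 1
G(5): splits (0,4):0^1=1 (1,3):1^3=2 (2,2):2^2=0 (0,3):0^3=3 (1,2):1^2=3 -> mex({0, 1, 2, 3}) = 4
G(6) = mex({0, 1, 2, 4}) = 3
G(7) = mex({0, 1, 3, 4, 5}) = 2
G(8) = mex({0, 2, 3, 5, 6}) = 1
G(9) = mex({0, 1, 2, 3, 6, 7}) = 4
G(10) = mex({0, 1, 3, 4, 5, 7}) = 2
Therefore G(10) = 2.

2


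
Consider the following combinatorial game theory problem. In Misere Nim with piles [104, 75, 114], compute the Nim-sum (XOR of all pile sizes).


We need the XOR (exclusive or) of all pile sizes.
After XOR-ing pile 1 (size 104): 0 XOR 104 = 104
After XOR-ing pile 2 (size 75): 104 XOR 75 = 35
After XOR-ing pile 3 (size 114): 35 XOR 114 = 81
The Nim-value of this position is 81.

81


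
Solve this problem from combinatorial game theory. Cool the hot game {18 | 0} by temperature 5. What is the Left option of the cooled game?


Original game: {18 | 0} (a switch {a | b} with a > b).
Cooling by t (for t below the temperature (a - b)/2 = 9) taxes each move by t: {a | b} cooled by t is {a - t | b + t}.
Cooling amount: t = 5
Cooled Left option: 18 - 5 = 13
Cooled Right option: 0 + 5 = 5
Cooled game: {13 | 5}
Left option = 13

13


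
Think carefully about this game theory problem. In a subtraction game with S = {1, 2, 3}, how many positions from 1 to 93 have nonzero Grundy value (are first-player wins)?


Subtraction set S = {1, 2, 3}, so G(n) = n mod 4.
G(n) = 0 when n is a multiple of 4.
Multiples of 4 in [1, 93]: 23
N-positions (nonzero Grundy) = 93 - 23 = 70

70


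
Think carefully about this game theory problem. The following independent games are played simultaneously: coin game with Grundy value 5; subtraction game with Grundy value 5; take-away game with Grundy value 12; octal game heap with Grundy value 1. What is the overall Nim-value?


By the Sprague-Grundy theorem, the Grundy value of a sum of games is the XOR of individual Grundy values.
coin game: Grundy value = 5. Running XOR: 0 XOR 5 = 5
subtraction game: Grundy value = 5. Running XOR: 5 XOR 5 = 0
take-away game: Grundy value = 12. Running XOR: 0 XOR 12 = 12
octal game heap: Grundy value = 1. Running XOR: 12 XOR 1 = 13
The combined Grundy value is 13.

13


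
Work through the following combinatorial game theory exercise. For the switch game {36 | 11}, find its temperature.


The game is {36 | 11}, a switch {a | b} with numbers a > b.
Cooling {a | b} by t gives {a - t | b + t}, which stops being hot when a - t = b + t, i.e. at t = (a - b)/2. So the temperature of a switch is (a - b)/2.
Temperature = (Left option - Right option) / 2
= (36 - (11)) / 2
= 25 / 2
= 25/2

25/2


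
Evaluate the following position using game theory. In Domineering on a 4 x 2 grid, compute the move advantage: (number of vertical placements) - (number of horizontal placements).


Board is 4 x 2 (rows x cols).
Left (vertical) placements: (rows-1) * cols = 3 * 2 = 6
Right (horizontal) placements: rows * (cols-1) = 4 * 1 = 4
Advantage = Left - Right = 6 - 4 = 2

2


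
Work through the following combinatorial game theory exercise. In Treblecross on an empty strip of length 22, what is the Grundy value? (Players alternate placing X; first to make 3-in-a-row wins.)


Treblecross: place X on empty cells; 3-in-a-row wins.
Playing within two cells of an existing X lets the opponent win at once, so sensible play treats the cells i-2..i+2 around each X as dead. The player left with no safe cell loses, so this is a normal-play take-away game on strips of safe cells.
Placing X at cell i (0-indexed) of a strip of k safe cells leaves independent strips of sizes max(0, i-2) and max(0, k-i-3). Hence G(k) = mex{ G(max(0,i-2)) XOR G(max(0,k-i-3)) : 0 <= i < k }, with G(0) = 0.
G(1): splits (0,0):0^0=0 -> mex({0}) = 1
G(2): splits (0,0):0^0=0 -> mex({0}) = 1
G(3): splits (0,0):0^0=0 -> mex({0}) = 1
G(4): splits (0,1):0^1=1 (0,0):0^0=0 -> mex({0, 1}) = 2
G(5): splits (0,2):0^1=1 (0,1):0^1=1 (0,0):0^0=0 -> mex({0, 1}) = 2
G(6) = mex({1}) = 0
G(7) = mex({0, 1, 2}) = 3
G(8) = mex({0, 1, 2}) = 3
G(9) = mex({0, 2}) = 1
G(10) = mex({0, 2, 3}) = 1
G(11) = mex({0, 3}) = 1
G(12) = mex({1, 3}) = 0
G(13) = mex({0, 1, 2, 3}) = 4
G(14) = mex({0, 1, 2}) = 3
G(15) = mex({0, 1, 2}) = 3
G(16) = mex({0, 1, 2, 4}) = 3
G(17) = mex({0, 1, 3, 4}) = 2
G(18) = mex({0, 1, 3, 4}) = 2
G(19) = mex({0, 1, 3, 5}) = 2
G(20) = mex({0, 1, 2, 3, 5}) = 4
G(21) = mex({0, 1, 2, 3, 5}) = 4
G(22) = mex({1, 2, 6}) = 0
Therefore G(22) = 0.

0


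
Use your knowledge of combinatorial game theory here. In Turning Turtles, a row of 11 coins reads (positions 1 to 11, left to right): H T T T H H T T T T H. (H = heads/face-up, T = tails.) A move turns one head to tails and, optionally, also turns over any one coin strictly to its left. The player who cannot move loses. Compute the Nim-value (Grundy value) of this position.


Coins: H T T T H H T T T T H
Key fact: a single head at position k behaves exactly like a Nim heap of size k (turning it to T and optionally flipping a coin at j < k corresponds to moving the heap from k to j, or to 0), and heads combine as a disjunctive sum (two heads at the same place would cancel, matching j XOR j = 0). So the Nim-value is the XOR of the 1-indexed positions of the heads.
Face-up positions (1-indexed): [1, 5, 6, 11]
XOR 0 with 1: 0 XOR 1 = 1
XOR 1 with 5: 1 XOR 5 = 4
XOR 4 with 6: 4 XOR 6 = 2
XOR 2 with 11: 2 XOR 11 = 9
Nim-value = 9

9


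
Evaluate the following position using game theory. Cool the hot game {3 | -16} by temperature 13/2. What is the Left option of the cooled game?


Original game: {3 | -16} (a switch {a | b} with a > b).
Cooling by t (for t below the temperature (a - b)/2 = 19/2) taxes each move by t: {a | b} cooled by t is {a - t | b + t}.
Cooling amount: t = 13/2
Cooled Left option: 3 - 13/2 = -7/2
Cooled Right option: -16 + 13/2 = -19/2
Cooled game: {-7/2 | -19/2}
Left option = -7/2

-7/2


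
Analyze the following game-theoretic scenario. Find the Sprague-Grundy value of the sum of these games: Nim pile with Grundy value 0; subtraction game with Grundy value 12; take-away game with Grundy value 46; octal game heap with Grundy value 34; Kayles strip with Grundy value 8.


By the Sprague-Grundy theorem, the Grundy value of a sum of games is the XOR of individual Grundy values.
Nim pile: Grundy value = 0. Running XOR: 0 XOR 0 = 0
subtraction game: Grundy value = 12. Running XOR: 0 XOR 12 = 12
take-away game: Grundy value = 46. Running XOR: 12 XOR 46 = 34
octal game heap: Grundy value = 34. Running XOR: 34 XOR 34 = 0
Kayles strip: Grundy value = 8. Running XOR: 0 XOR 8 = 8
The combined Grundy value is 8.

8


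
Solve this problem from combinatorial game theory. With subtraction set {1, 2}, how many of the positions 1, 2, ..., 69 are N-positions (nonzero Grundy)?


Subtraction set S = {1, 2}, so G(n) = n mod 3.
G(n) = 0 when n is a multiple of 3.
Multiples of 3 in [1, 69]: 23
N-positions (nonzero Grundy) = 69 - 23 = 46

46


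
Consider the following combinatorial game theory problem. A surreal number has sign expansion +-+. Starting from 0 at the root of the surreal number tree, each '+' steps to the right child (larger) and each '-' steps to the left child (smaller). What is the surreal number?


Sign expansion: +-+
Rule: track bounds (lo, hi), initially (-inf, +inf). On '+', the current value becomes lo and we move to the simplest number in (value, hi): value + 1 if hi = +inf, otherwise the midpoint (value + hi)/2. On '-', the current value becomes hi and we move to value - 1 if lo = -inf, otherwise the midpoint (lo + value)/2.
Start at 0.
Step 1: sign = +, move right. Bounds: (0, +inf). Value = 1
Step 2: sign = -, move left. Bounds: (0, 1). Value = 1/2
Step 3: sign = +, move right. Bounds: (1/2, 1). Value = 3/4
The surreal number with sign expansion +-+ is 3/4.

3/4


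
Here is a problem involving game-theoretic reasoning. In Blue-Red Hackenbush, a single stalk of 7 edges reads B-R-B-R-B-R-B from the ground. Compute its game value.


Edges (from ground): B-R-B-R-B-R-B
By Berlekamp's sign-expansion rule, a Blue-Red Hackenbush stalk has the value of the surreal number whose sign sequence is the edge sequence with B -> + and R -> -.
Sign sequence: +-+-+-+
Trace the sign expansion in the surreal number tree, starting from 0:
Edge 1: B (sign +) -> bounds (0, +inf), value = 1
Edge 2: R (sign -) -> bounds (0, 1), value = 1/2
Edge 3: B (sign +) -> bounds (1/2, 1), value = 3/4
Edge 4: R (sign -) -> bounds (1/2, 3/4), value = 5/8
Edge 5: B (sign +) -> bounds (5/8, 3/4), value = 11/16
Edge 6: R (sign -) -> bounds (5/8, 11/16), value = 21/32
Edge 7: B (sign +) -> bounds (21/32, 11/16), value = 43/64
Game value = 43/64

43/64
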